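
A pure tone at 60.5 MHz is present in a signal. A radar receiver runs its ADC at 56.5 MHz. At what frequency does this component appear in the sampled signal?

4 MHz

60.5 MHz mod fs = 4 MHz.
4 MHz ≤ fs/2 = 28.25 MHz, appears at 4 MHz.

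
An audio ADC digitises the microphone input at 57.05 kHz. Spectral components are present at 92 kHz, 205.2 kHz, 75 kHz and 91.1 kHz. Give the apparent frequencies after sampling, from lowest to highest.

fs/2 = 28.525 kHz.
92 kHz mod fs = 34.95 kHz.
34.95 kHz > fs/2 = 28.525 kHz, folds to fs − 34.95 kHz = 22.1 kHz.
205.2 kHz mod fs = 34.05 kHz.
34.05 kHz > fs/2 = 28.525 kHz, folds to fs − 34.05 kHz = 23 kHz.
75 kHz mod fs = 17.95 kHz.
17.95 kHz ≤ fs/2 = 28.525 kHz, appears at 17.95 kHz.
91.1 kHz mod fs = 34.05 kHz.
34.05 kHz > fs/2 = 28.525 kHz, folds to fs − 34.05 kHz = 23 kHz.
Distinct values: {17.95 kHz, 22.1 kHz, 23 kHz}.

17.95 kHz, 22.1 kHz, 23 kHz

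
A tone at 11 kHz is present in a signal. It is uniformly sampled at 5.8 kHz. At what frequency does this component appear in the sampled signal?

0.6 kHz

11 kHz mod fs = 5.2 kHz.
5.2 kHz > fs/2 = 2.9 kHz, folds to fs − 5.2 kHz = 0.6 kHz.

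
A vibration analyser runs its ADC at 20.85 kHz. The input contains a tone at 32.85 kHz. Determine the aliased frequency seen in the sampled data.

32.85 kHz mod fs = 12 kHz.
12 kHz > fs/2 = 10.425 kHz, folds to fs − 12 kHz = 8.85 kHz.

8.85 kHz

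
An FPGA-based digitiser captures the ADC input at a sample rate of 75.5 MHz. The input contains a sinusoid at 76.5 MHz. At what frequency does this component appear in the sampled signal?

76.5 MHz mod fs = 1 MHz.
1 MHz ≤ fs/2 = 37.75 MHz, appears at 1 MHz.

1 MHz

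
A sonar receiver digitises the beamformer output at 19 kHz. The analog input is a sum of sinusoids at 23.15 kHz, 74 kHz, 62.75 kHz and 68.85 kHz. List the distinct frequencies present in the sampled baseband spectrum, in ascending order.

2 kHz, 4.15 kHz, 5.75 kHz, 7.15 kHz

fs/2 = 9.5 kHz.
23.15 kHz mod fs = 4.15 kHz.
4.15 kHz ≤ fs/2 = 9.5 kHz, appears at 4.15 kHz.
74 kHz mod fs = 17 kHz.
17 kHz > fs/2 = 9.5 kHz, folds to fs − 17 kHz = 2 kHz.
62.75 kHz mod fs = 5.75 kHz.
5.75 kHz ≤ fs/2 = 9.5 kHz, appears at 5.75 kHz.
68.85 kHz mod fs = 11.85 kHz.
11.85 kHz > fs/2 = 9.5 kHz, folds to fs − 11.85 kHz = 7.15 kHz.
Distinct values: {2 kHz, 4.15 kHz, 5.75 kHz, 7.15 kHz}.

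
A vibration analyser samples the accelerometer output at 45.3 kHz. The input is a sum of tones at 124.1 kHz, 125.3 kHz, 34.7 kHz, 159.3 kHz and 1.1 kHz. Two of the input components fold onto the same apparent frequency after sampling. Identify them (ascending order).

fs/2 = 22.65 kHz.
124.1 kHz mod fs = 33.5 kHz.
33.5 kHz > fs/2 = 22.65 kHz, folds to fs − 33.5 kHz = 11.8 kHz.
125.3 kHz mod fs = 34.7 kHz.
34.7 kHz > fs/2 = 22.65 kHz, folds to fs − 34.7 kHz = 10.6 kHz.
34.7 kHz > fs/2 = 22.65 kHz, folds to fs − 34.7 kHz = 10.6 kHz.
159.3 kHz mod fs = 23.4 kHz.
23.4 kHz > fs/2 = 22.65 kHz, folds to fs − 23.4 kHz = 21.9 kHz.
1.1 kHz ≤ fs/2 = 22.65 kHz, passes unchanged.
34.7 kHz and 125.3 kHz both map to 10.6 kHz.

34.7 kHz, 125.3 kHz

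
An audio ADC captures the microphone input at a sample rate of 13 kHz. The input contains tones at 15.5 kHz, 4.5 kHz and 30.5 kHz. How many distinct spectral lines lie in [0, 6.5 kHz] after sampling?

fs/2 = 6.5 kHz.
15.5 kHz mod fs = 2.5 kHz.
2.5 kHz ≤ fs/2 = 6.5 kHz, appears at 2.5 kHz.
4.5 kHz ≤ fs/2 = 6.5 kHz, passes unchanged.
30.5 kHz mod fs = 4.5 kHz.
4.5 kHz ≤ fs/2 = 6.5 kHz, appears at 4.5 kHz.
Distinct values: {2.5 kHz, 4.5 kHz} → 2.

2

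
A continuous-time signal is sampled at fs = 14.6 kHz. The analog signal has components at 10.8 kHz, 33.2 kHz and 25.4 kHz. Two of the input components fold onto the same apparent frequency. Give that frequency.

fs/2 = 7.3 kHz.
10.8 kHz > fs/2 = 7.3 kHz, folds to fs − 10.8 kHz = 3.8 kHz.
33.2 kHz mod fs = 4 kHz.
4 kHz ≤ fs/2 = 7.3 kHz, appears at 4 kHz.
25.4 kHz mod fs = 10.8 kHz.
10.8 kHz > fs/2 = 7.3 kHz, folds to fs − 10.8 kHz = 3.8 kHz.
10.8 kHz and 25.4 kHz both map to 3.8 kHz.

3.8 kHz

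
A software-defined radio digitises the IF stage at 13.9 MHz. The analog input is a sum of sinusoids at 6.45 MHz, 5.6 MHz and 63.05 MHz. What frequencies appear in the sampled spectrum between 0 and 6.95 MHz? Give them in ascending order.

fs/2 = 6.95 MHz.
6.45 MHz ≤ fs/2 = 6.95 MHz, passes unchanged.
5.6 MHz ≤ fs/2 = 6.95 MHz, passes unchanged.
63.05 MHz mod fs = 7.45 MHz.
7.45 MHz > fs/2 = 6.95 MHz, folds to fs − 7.45 MHz = 6.45 MHz.
Distinct values: {5.6 MHz, 6.45 MHz}.

5.6 MHz, 6.45 MHz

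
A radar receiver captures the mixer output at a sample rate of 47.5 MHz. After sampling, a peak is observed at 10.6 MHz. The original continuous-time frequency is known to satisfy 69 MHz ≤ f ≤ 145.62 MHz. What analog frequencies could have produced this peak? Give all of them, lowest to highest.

84.4 MHz, 105.6 MHz, 131.9 MHz

Frequencies that alias to 10.6 MHz are k·fs ± 10.6 MHz for integer k ≥ 0.
k=0: 10.6 MHz.
k=1: 36.9 MHz, 58.1 MHz.
k=2: 84.4 MHz, 105.6 MHz.
k=3: 131.9 MHz, 153.1 MHz.
k=4: 179.4 MHz, 200.6 MHz.
Within [69 MHz, 145.62 MHz]: 84.4 MHz, 105.6 MHz, 131.9 MHz.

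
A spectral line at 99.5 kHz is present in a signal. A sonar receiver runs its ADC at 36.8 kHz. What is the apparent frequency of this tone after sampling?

10.9 kHz

99.5 kHz mod fs = 25.9 kHz.
25.9 kHz > fs/2 = 18.4 kHz, folds to fs − 25.9 kHz = 10.9 kHz.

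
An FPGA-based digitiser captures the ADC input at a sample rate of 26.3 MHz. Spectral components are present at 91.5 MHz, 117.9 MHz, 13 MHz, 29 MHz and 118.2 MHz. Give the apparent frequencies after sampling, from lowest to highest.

fs/2 = 13.15 MHz.
91.5 MHz mod fs = 12.6 MHz.
12.6 MHz ≤ fs/2 = 13.15 MHz, appears at 12.6 MHz.
117.9 MHz mod fs = 12.7 MHz.
12.7 MHz ≤ fs/2 = 13.15 MHz, appears at 12.7 MHz.
13 MHz ≤ fs/2 = 13.15 MHz, passes unchanged.
29 MHz mod fs = 2.7 MHz.
2.7 MHz ≤ fs/2 = 13.15 MHz, appears at 2.7 MHz.
118.2 MHz mod fs = 13 MHz.
13 MHz ≤ fs/2 = 13.15 MHz, appears at 13 MHz.
Distinct values: {2.7 MHz, 12.6 MHz, 12.7 MHz, 13 MHz}.

2.7 MHz, 12.6 MHz, 12.7 MHz, 13 MHz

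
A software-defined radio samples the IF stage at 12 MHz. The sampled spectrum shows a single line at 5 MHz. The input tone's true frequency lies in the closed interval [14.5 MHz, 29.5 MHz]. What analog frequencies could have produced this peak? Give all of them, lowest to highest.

17 MHz, 19 MHz, 29 MHz

Frequencies that alias to 5 MHz are k·fs ± 5 MHz for integer k ≥ 0.
k=0: 5 MHz.
k=1: 7 MHz, 17 MHz.
k=2: 19 MHz, 29 MHz.
k=3: 31 MHz, 41 MHz.
Within [14.5 MHz, 29.5 MHz]: 17 MHz, 19 MHz, 29 MHz.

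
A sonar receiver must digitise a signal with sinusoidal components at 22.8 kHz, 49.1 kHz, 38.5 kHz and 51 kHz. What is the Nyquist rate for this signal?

Highest-frequency component: 51 kHz.
Nyquist rate = 2 × 51 kHz = 102 kHz.

102 kHz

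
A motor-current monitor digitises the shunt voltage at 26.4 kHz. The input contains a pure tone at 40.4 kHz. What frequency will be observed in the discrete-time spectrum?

12.4 kHz

40.4 kHz mod fs = 14 kHz.
14 kHz > fs/2 = 13.2 kHz, folds to fs − 14 kHz = 12.4 kHz.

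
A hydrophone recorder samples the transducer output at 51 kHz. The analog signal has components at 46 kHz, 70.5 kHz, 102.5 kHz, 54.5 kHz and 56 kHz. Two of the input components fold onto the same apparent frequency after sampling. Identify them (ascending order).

fs/2 = 25.5 kHz.
46 kHz > fs/2 = 25.5 kHz, folds to fs − 46 kHz = 5 kHz.
70.5 kHz mod fs = 19.5 kHz.
19.5 kHz ≤ fs/2 = 25.5 kHz, appears at 19.5 kHz.
102.5 kHz mod fs = 0.5 kHz.
0.5 kHz ≤ fs/2 = 25.5 kHz, appears at 0.5 kHz.
54.5 kHz mod fs = 3.5 kHz.
3.5 kHz ≤ fs/2 = 25.5 kHz, appears at 3.5 kHz.
56 kHz mod fs = 5 kHz.
5 kHz ≤ fs/2 = 25.5 kHz, appears at 5 kHz.
46 kHz and 56 kHz both map to 5 kHz.

46 kHz, 56 kHz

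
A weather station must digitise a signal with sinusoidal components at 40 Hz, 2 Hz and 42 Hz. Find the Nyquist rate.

84 Hz

Highest-frequency component: 42 Hz.
Nyquist rate = 2 × 42 Hz = 84 Hz.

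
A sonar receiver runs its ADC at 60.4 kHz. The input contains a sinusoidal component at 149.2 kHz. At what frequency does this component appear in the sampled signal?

28.4 kHz

149.2 kHz mod fs = 28.4 kHz.
28.4 kHz ≤ fs/2 = 30.2 kHz, appears at 28.4 kHz.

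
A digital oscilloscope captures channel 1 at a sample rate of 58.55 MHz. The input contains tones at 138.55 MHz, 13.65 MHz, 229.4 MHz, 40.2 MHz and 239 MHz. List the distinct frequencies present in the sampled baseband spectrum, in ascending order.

4.8 MHz, 13.65 MHz, 18.35 MHz, 21.45 MHz

fs/2 = 29.275 MHz.
138.55 MHz mod fs = 21.45 MHz.
21.45 MHz ≤ fs/2 = 29.275 MHz, appears at 21.45 MHz.
13.65 MHz ≤ fs/2 = 29.275 MHz, passes unchanged.
229.4 MHz mod fs = 53.75 MHz.
53.75 MHz > fs/2 = 29.275 MHz, folds to fs − 53.75 MHz = 4.8 MHz.
40.2 MHz > fs/2 = 29.275 MHz, folds to fs − 40.2 MHz = 18.35 MHz.
239 MHz mod fs = 4.8 MHz.
4.8 MHz ≤ fs/2 = 29.275 MHz, appears at 4.8 MHz.
Distinct values: {4.8 MHz, 13.65 MHz, 18.35 MHz, 21.45 MHz}.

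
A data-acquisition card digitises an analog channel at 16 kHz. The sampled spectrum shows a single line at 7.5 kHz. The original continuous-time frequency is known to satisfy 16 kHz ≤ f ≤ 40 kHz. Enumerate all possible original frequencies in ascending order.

23.5 kHz, 24.5 kHz, 39.5 kHz

Frequencies that alias to 7.5 kHz are k·fs ± 7.5 kHz for integer k ≥ 0.
k=0: 7.5 kHz.
k=1: 8.5 kHz, 23.5 kHz.
k=2: 24.5 kHz, 39.5 kHz.
k=3: 40.5 kHz, 55.5 kHz.
Within [16 kHz, 40 kHz]: 23.5 kHz, 24.5 kHz, 39.5 kHz.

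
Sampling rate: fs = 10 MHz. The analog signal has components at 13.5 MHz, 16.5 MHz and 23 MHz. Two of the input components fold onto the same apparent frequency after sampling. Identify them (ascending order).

13.5 MHz, 16.5 MHz

fs/2 = 5 MHz.
13.5 MHz mod fs = 3.5 MHz.
3.5 MHz ≤ fs/2 = 5 MHz, appears at 3.5 MHz.
16.5 MHz mod fs = 6.5 MHz.
6.5 MHz > fs/2 = 5 MHz, folds to fs − 6.5 MHz = 3.5 MHz.
23 MHz mod fs = 3 MHz.
3 MHz ≤ fs/2 = 5 MHz, appears at 3 MHz.
13.5 MHz and 16.5 MHz both map to 3.5 MHz.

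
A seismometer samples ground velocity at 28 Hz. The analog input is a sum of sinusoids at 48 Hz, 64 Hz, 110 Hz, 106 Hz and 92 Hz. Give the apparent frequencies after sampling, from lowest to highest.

2 Hz, 6 Hz, 8 Hz

fs/2 = 14 Hz.
48 Hz mod fs = 20 Hz.
20 Hz > fs/2 = 14 Hz, folds to fs − 20 Hz = 8 Hz.
64 Hz mod fs = 8 Hz.
8 Hz ≤ fs/2 = 14 Hz, appears at 8 Hz.
110 Hz mod fs = 26 Hz.
26 Hz > fs/2 = 14 Hz, folds to fs − 26 Hz = 2 Hz.
106 Hz mod fs = 22 Hz.
22 Hz > fs/2 = 14 Hz, folds to fs − 22 Hz = 6 Hz.
92 Hz mod fs = 8 Hz.
8 Hz ≤ fs/2 = 14 Hz, appears at 8 Hz.
Distinct values: {2 Hz, 6 Hz, 8 Hz}.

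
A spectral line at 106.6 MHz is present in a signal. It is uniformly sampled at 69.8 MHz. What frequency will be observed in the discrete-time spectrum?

33 MHz

106.6 MHz mod fs = 36.8 MHz.
36.8 MHz > fs/2 = 34.9 MHz, folds to fs − 36.8 MHz = 33 MHz.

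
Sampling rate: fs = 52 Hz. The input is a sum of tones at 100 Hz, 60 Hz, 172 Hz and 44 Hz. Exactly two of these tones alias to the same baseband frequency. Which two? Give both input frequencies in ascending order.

fs/2 = 26 Hz.
100 Hz mod fs = 48 Hz.
48 Hz > fs/2 = 26 Hz, folds to fs − 48 Hz = 4 Hz.
60 Hz mod fs = 8 Hz.
8 Hz ≤ fs/2 = 26 Hz, appears at 8 Hz.
172 Hz mod fs = 16 Hz.
16 Hz ≤ fs/2 = 26 Hz, appears at 16 Hz.
44 Hz > fs/2 = 26 Hz, folds to fs − 44 Hz = 8 Hz.
44 Hz and 60 Hz both map to 8 Hz.

44 Hz, 60 Hz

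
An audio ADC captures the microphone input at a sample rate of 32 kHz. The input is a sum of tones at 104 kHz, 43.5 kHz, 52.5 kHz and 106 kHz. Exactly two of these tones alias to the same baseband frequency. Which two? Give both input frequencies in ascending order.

fs/2 = 16 kHz.
104 kHz mod fs = 8 kHz.
8 kHz ≤ fs/2 = 16 kHz, appears at 8 kHz.
43.5 kHz mod fs = 11.5 kHz.
11.5 kHz ≤ fs/2 = 16 kHz, appears at 11.5 kHz.
52.5 kHz mod fs = 20.5 kHz.
20.5 kHz > fs/2 = 16 kHz, folds to fs − 20.5 kHz = 11.5 kHz.
106 kHz mod fs = 10 kHz.
10 kHz ≤ fs/2 = 16 kHz, appears at 10 kHz.
43.5 kHz and 52.5 kHz both map to 11.5 kHz.

43.5 kHz, 52.5 kHz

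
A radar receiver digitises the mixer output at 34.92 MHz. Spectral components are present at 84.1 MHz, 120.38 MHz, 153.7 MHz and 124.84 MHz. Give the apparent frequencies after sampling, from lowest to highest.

fs/2 = 17.46 MHz.
84.1 MHz mod fs = 14.26 MHz.
14.26 MHz ≤ fs/2 = 17.46 MHz, appears at 14.26 MHz.
120.38 MHz mod fs = 15.62 MHz.
15.62 MHz ≤ fs/2 = 17.46 MHz, appears at 15.62 MHz.
153.7 MHz mod fs = 14.02 MHz.
14.02 MHz ≤ fs/2 = 17.46 MHz, appears at 14.02 MHz.
124.84 MHz mod fs = 20.08 MHz.
20.08 MHz > fs/2 = 17.46 MHz, folds to fs − 20.08 MHz = 14.84 MHz.
Distinct values: {14.02 MHz, 14.26 MHz, 14.84 MHz, 15.62 MHz}.

14.02 MHz, 14.26 MHz, 14.84 MHz, 15.62 MHz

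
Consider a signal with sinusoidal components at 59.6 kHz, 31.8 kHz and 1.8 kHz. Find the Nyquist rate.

Highest-frequency component: 59.6 kHz.
Nyquist rate = 2 × 59.6 kHz = 119.2 kHz.

119.2 kHz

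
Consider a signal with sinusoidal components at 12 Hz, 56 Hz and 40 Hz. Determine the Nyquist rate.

112 Hz

Highest-frequency component: 56 Hz.
Nyquist rate = 2 × 56 Hz = 112 Hz.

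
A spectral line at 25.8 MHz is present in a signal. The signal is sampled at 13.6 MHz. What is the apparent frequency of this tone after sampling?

1.4 MHz

25.8 MHz mod fs = 12.2 MHz.
12.2 MHz > fs/2 = 6.8 MHz, folds to fs − 12.2 MHz = 1.4 MHz.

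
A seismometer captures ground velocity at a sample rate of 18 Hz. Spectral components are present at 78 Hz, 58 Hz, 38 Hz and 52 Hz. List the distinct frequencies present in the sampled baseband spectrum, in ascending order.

fs/2 = 9 Hz.
78 Hz mod fs = 6 Hz.
6 Hz ≤ fs/2 = 9 Hz, appears at 6 Hz.
58 Hz mod fs = 4 Hz.
4 Hz ≤ fs/2 = 9 Hz, appears at 4 Hz.
38 Hz mod fs = 2 Hz.
2 Hz ≤ fs/2 = 9 Hz, appears at 2 Hz.
52 Hz mod fs = 16 Hz.
16 Hz > fs/2 = 9 Hz, folds to fs − 16 Hz = 2 Hz.
Distinct values: {2 Hz, 4 Hz, 6 Hz}.

2 Hz, 4 Hz, 6 Hz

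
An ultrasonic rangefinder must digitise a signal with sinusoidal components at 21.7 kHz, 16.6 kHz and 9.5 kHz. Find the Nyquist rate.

43.4 kHz

Highest-frequency component: 21.7 kHz.
Nyquist rate = 2 × 21.7 kHz = 43.4 kHz.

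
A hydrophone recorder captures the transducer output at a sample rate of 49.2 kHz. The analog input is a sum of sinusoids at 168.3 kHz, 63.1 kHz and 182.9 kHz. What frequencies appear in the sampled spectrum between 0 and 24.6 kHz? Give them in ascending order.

fs/2 = 24.6 kHz.
168.3 kHz mod fs = 20.7 kHz.
20.7 kHz ≤ fs/2 = 24.6 kHz, appears at 20.7 kHz.
63.1 kHz mod fs = 13.9 kHz.
13.9 kHz ≤ fs/2 = 24.6 kHz, appears at 13.9 kHz.
182.9 kHz mod fs = 35.3 kHz.
35.3 kHz > fs/2 = 24.6 kHz, folds to fs − 35.3 kHz = 13.9 kHz.
Distinct values: {13.9 kHz, 20.7 kHz}.

13.9 kHz, 20.7 kHz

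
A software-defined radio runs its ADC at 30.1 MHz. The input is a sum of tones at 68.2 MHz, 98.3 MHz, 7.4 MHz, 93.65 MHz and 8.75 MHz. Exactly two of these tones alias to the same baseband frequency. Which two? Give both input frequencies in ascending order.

68.2 MHz, 98.3 MHz

fs/2 = 15.05 MHz.
68.2 MHz mod fs = 8 MHz.
8 MHz ≤ fs/2 = 15.05 MHz, appears at 8 MHz.
98.3 MHz mod fs = 8 MHz.
8 MHz ≤ fs/2 = 15.05 MHz, appears at 8 MHz.
7.4 MHz ≤ fs/2 = 15.05 MHz, passes unchanged.
93.65 MHz mod fs = 3.35 MHz.
3.35 MHz ≤ fs/2 = 15.05 MHz, appears at 3.35 MHz.
8.75 MHz ≤ fs/2 = 15.05 MHz, passes unchanged.
68.2 MHz and 98.3 MHz both map to 8 MHz.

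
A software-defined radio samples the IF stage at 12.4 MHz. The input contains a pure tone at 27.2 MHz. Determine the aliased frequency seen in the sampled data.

27.2 MHz mod fs = 2.4 MHz.
2.4 MHz ≤ fs/2 = 6.2 MHz, appears at 2.4 MHz.

2.4 MHz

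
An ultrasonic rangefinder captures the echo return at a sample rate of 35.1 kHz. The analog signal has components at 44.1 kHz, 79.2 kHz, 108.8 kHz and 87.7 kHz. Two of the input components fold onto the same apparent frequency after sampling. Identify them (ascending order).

44.1 kHz, 79.2 kHz

fs/2 = 17.55 kHz.
44.1 kHz mod fs = 9 kHz.
9 kHz ≤ fs/2 = 17.55 kHz, appears at 9 kHz.
79.2 kHz mod fs = 9 kHz.
9 kHz ≤ fs/2 = 17.55 kHz, appears at 9 kHz.
108.8 kHz mod fs = 3.5 kHz.
3.5 kHz ≤ fs/2 = 17.55 kHz, appears at 3.5 kHz.
87.7 kHz mod fs = 17.5 kHz.
17.5 kHz ≤ fs/2 = 17.55 kHz, appears at 17.5 kHz.
44.1 kHz and 79.2 kHz both map to 9 kHz.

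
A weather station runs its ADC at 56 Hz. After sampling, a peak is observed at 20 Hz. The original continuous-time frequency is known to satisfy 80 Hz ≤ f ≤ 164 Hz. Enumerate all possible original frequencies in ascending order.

Frequencies that alias to 20 Hz are k·fs ± 20 Hz for integer k ≥ 0.
k=0: 20 Hz.
k=1: 36 Hz, 76 Hz.
k=2: 92 Hz, 132 Hz.
k=3: 148 Hz, 188 Hz.
k=4: 204 Hz, 244 Hz.
Within [80 Hz, 164 Hz]: 92 Hz, 132 Hz, 148 Hz.

92 Hz, 132 Hz, 148 Hz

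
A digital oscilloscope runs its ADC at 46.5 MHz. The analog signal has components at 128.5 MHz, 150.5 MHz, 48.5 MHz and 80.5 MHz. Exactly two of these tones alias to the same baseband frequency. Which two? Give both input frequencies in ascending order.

128.5 MHz, 150.5 MHz

fs/2 = 23.25 MHz.
128.5 MHz mod fs = 35.5 MHz.
35.5 MHz > fs/2 = 23.25 MHz, folds to fs − 35.5 MHz = 11 MHz.
150.5 MHz mod fs = 11 MHz.
11 MHz ≤ fs/2 = 23.25 MHz, appears at 11 MHz.
48.5 MHz mod fs = 2 MHz.
2 MHz ≤ fs/2 = 23.25 MHz, appears at 2 MHz.
80.5 MHz mod fs = 34 MHz.
34 MHz > fs/2 = 23.25 MHz, folds to fs − 34 MHz = 12.5 MHz.
128.5 MHz and 150.5 MHz both map to 11 MHz.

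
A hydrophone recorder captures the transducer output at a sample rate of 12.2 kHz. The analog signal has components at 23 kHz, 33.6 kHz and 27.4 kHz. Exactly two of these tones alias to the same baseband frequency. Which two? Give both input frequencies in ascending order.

fs/2 = 6.1 kHz.
23 kHz mod fs = 10.8 kHz.
10.8 kHz > fs/2 = 6.1 kHz, folds to fs − 10.8 kHz = 1.4 kHz.
33.6 kHz mod fs = 9.2 kHz.
9.2 kHz > fs/2 = 6.1 kHz, folds to fs − 9.2 kHz = 3 kHz.
27.4 kHz mod fs = 3 kHz.
3 kHz ≤ fs/2 = 6.1 kHz, appears at 3 kHz.
27.4 kHz and 33.6 kHz both map to 3 kHz.

27.4 kHz, 33.6 kHz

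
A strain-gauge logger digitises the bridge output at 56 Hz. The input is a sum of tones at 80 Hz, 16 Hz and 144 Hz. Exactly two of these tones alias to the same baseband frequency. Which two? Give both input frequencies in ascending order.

80 Hz, 144 Hz

fs/2 = 28 Hz.
80 Hz mod fs = 24 Hz.
24 Hz ≤ fs/2 = 28 Hz, appears at 24 Hz.
16 Hz ≤ fs/2 = 28 Hz, passes unchanged.
144 Hz mod fs = 32 Hz.
32 Hz > fs/2 = 28 Hz, folds to fs − 32 Hz = 24 Hz.
80 Hz and 144 Hz both map to 24 Hz.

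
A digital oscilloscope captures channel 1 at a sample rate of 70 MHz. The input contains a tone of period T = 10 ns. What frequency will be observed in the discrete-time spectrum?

T = 10 ns → f = 1/T = 100 MHz.
100 MHz mod fs = 30 MHz.
30 MHz ≤ fs/2 = 35 MHz, appears at 30 MHz.

30 MHz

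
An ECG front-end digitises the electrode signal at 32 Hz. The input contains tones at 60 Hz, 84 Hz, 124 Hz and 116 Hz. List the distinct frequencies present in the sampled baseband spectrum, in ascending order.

4 Hz, 12 Hz

fs/2 = 16 Hz.
60 Hz mod fs = 28 Hz.
28 Hz > fs/2 = 16 Hz, folds to fs − 28 Hz = 4 Hz.
84 Hz mod fs = 20 Hz.
20 Hz > fs/2 = 16 Hz, folds to fs − 20 Hz = 12 Hz.
124 Hz mod fs = 28 Hz.
28 Hz > fs/2 = 16 Hz, folds to fs − 28 Hz = 4 Hz.
116 Hz mod fs = 20 Hz.
20 Hz > fs/2 = 16 Hz, folds to fs − 20 Hz = 12 Hz.
Distinct values: {4 Hz, 12 Hz}.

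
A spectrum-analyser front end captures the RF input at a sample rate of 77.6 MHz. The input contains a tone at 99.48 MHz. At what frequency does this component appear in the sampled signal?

99.48 MHz mod fs = 21.88 MHz.
21.88 MHz ≤ fs/2 = 38.8 MHz, appears at 21.88 MHz.

21.88 MHz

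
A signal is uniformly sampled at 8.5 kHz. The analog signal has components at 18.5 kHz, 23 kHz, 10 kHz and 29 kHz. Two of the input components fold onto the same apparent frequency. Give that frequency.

fs/2 = 4.25 kHz.
18.5 kHz mod fs = 1.5 kHz.
1.5 kHz ≤ fs/2 = 4.25 kHz, appears at 1.5 kHz.
23 kHz mod fs = 6 kHz.
6 kHz > fs/2 = 4.25 kHz, folds to fs − 6 kHz = 2.5 kHz.
10 kHz mod fs = 1.5 kHz.
1.5 kHz ≤ fs/2 = 4.25 kHz, appears at 1.5 kHz.
29 kHz mod fs = 3.5 kHz.
3.5 kHz ≤ fs/2 = 4.25 kHz, appears at 3.5 kHz.
10 kHz and 18.5 kHz both map to 1.5 kHz.

1.5 kHz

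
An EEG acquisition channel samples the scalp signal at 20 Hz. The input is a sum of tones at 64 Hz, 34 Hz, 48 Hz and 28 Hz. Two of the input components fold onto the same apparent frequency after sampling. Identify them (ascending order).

28 Hz, 48 Hz

fs/2 = 10 Hz.
64 Hz mod fs = 4 Hz.
4 Hz ≤ fs/2 = 10 Hz, appears at 4 Hz.
34 Hz mod fs = 14 Hz.
14 Hz > fs/2 = 10 Hz, folds to fs − 14 Hz = 6 Hz.
48 Hz mod fs = 8 Hz.
8 Hz ≤ fs/2 = 10 Hz, appears at 8 Hz.
28 Hz mod fs = 8 Hz.
8 Hz ≤ fs/2 = 10 Hz, appears at 8 Hz.
28 Hz and 48 Hz both map to 8 Hz.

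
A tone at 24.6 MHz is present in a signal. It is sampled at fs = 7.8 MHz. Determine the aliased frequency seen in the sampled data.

1.2 MHz

24.6 MHz mod fs = 1.2 MHz.
1.2 MHz ≤ fs/2 = 3.9 MHz, appears at 1.2 MHz.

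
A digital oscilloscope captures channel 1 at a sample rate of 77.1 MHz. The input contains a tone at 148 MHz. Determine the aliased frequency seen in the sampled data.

6.2 MHz

148 MHz mod fs = 70.9 MHz.
70.9 MHz > fs/2 = 38.55 MHz, folds to fs − 70.9 MHz = 6.2 MHz.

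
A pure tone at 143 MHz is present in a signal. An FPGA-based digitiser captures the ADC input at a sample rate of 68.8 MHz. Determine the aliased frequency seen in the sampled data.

5.4 MHz

143 MHz mod fs = 5.4 MHz.
5.4 MHz ≤ fs/2 = 34.4 MHz, appears at 5.4 MHz.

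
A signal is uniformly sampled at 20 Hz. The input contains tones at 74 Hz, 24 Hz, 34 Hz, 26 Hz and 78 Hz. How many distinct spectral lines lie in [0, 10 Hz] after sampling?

fs/2 = 10 Hz.
74 Hz mod fs = 14 Hz.
14 Hz > fs/2 = 10 Hz, folds to fs − 14 Hz = 6 Hz.
24 Hz mod fs = 4 Hz.
4 Hz ≤ fs/2 = 10 Hz, appears at 4 Hz.
34 Hz mod fs = 14 Hz.
14 Hz > fs/2 = 10 Hz, folds to fs − 14 Hz = 6 Hz.
26 Hz mod fs = 6 Hz.
6 Hz ≤ fs/2 = 10 Hz, appears at 6 Hz.
78 Hz mod fs = 18 Hz.
18 Hz > fs/2 = 10 Hz, folds to fs − 18 Hz = 2 Hz.
Distinct values: {2 Hz, 4 Hz, 6 Hz} → 3.

3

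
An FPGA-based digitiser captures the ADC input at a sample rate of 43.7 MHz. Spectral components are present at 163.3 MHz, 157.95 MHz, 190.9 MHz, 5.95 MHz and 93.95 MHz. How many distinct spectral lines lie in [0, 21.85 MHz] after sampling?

5

fs/2 = 21.85 MHz.
163.3 MHz mod fs = 32.2 MHz.
32.2 MHz > fs/2 = 21.85 MHz, folds to fs − 32.2 MHz = 11.5 MHz.
157.95 MHz mod fs = 26.85 MHz.
26.85 MHz > fs/2 = 21.85 MHz, folds to fs − 26.85 MHz = 16.85 MHz.
190.9 MHz mod fs = 16.1 MHz.
16.1 MHz ≤ fs/2 = 21.85 MHz, appears at 16.1 MHz.
5.95 MHz ≤ fs/2 = 21.85 MHz, passes unchanged.
93.95 MHz mod fs = 6.55 MHz.
6.55 MHz ≤ fs/2 = 21.85 MHz, appears at 6.55 MHz.
Distinct values: {5.95 MHz, 6.55 MHz, 11.5 MHz, 16.1 MHz, 16.85 MHz} → 5.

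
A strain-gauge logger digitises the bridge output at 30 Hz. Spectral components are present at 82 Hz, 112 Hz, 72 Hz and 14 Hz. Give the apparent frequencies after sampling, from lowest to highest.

fs/2 = 15 Hz.
82 Hz mod fs = 22 Hz.
22 Hz > fs/2 = 15 Hz, folds to fs − 22 Hz = 8 Hz.
112 Hz mod fs = 22 Hz.
22 Hz > fs/2 = 15 Hz, folds to fs − 22 Hz = 8 Hz.
72 Hz mod fs = 12 Hz.
12 Hz ≤ fs/2 = 15 Hz, appears at 12 Hz.
14 Hz ≤ fs/2 = 15 Hz, passes unchanged.
Distinct values: {8 Hz, 12 Hz, 14 Hz}.

8 Hz, 12 Hz, 14 Hz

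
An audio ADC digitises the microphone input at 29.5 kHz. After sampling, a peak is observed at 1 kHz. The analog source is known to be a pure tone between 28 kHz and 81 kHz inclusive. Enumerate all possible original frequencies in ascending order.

28.5 kHz, 30.5 kHz, 58 kHz, 60 kHz

Frequencies that alias to 1 kHz are k·fs ± 1 kHz for integer k ≥ 0.
k=0: 1 kHz.
k=1: 28.5 kHz, 30.5 kHz.
k=2: 58 kHz, 60 kHz.
k=3: 87.5 kHz, 89.5 kHz.
Within [28 kHz, 81 kHz]: 28.5 kHz, 30.5 kHz, 58 kHz, 60 kHz.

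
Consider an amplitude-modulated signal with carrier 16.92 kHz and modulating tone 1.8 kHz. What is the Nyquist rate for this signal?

37.44 kHz

AM sidebands sit at fc ± fm = 15.12 kHz and 18.72 kHz.
Highest-frequency component: 18.72 kHz.
Nyquist rate = 2 × 18.72 kHz = 37.44 kHz.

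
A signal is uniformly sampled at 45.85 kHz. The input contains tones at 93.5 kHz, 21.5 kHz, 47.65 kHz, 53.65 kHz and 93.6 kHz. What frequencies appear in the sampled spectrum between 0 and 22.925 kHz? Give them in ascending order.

fs/2 = 22.925 kHz.
93.5 kHz mod fs = 1.8 kHz.
1.8 kHz ≤ fs/2 = 22.925 kHz, appears at 1.8 kHz.
21.5 kHz ≤ fs/2 = 22.925 kHz, passes unchanged.
47.65 kHz mod fs = 1.8 kHz.
1.8 kHz ≤ fs/2 = 22.925 kHz, appears at 1.8 kHz.
53.65 kHz mod fs = 7.8 kHz.
7.8 kHz ≤ fs/2 = 22.925 kHz, appears at 7.8 kHz.
93.6 kHz mod fs = 1.9 kHz.
1.9 kHz ≤ fs/2 = 22.925 kHz, appears at 1.9 kHz.
Distinct values: {1.8 kHz, 1.9 kHz, 7.8 kHz, 21.5 kHz}.

1.8 kHz, 1.9 kHz, 7.8 kHz, 21.5 kHz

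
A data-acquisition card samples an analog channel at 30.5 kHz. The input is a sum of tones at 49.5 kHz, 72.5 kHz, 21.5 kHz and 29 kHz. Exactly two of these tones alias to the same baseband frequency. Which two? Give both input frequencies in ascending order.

fs/2 = 15.25 kHz.
49.5 kHz mod fs = 19 kHz.
19 kHz > fs/2 = 15.25 kHz, folds to fs − 19 kHz = 11.5 kHz.
72.5 kHz mod fs = 11.5 kHz.
11.5 kHz ≤ fs/2 = 15.25 kHz, appears at 11.5 kHz.
21.5 kHz > fs/2 = 15.25 kHz, folds to fs − 21.5 kHz = 9 kHz.
29 kHz > fs/2 = 15.25 kHz, folds to fs − 29 kHz = 1.5 kHz.
49.5 kHz and 72.5 kHz both map to 11.5 kHz.

49.5 kHz, 72.5 kHz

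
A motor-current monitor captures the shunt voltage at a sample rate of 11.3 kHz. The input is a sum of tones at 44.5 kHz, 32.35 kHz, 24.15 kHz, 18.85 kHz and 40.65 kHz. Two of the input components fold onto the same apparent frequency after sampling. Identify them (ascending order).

fs/2 = 5.65 kHz.
44.5 kHz mod fs = 10.6 kHz.
10.6 kHz > fs/2 = 5.65 kHz, folds to fs − 10.6 kHz = 0.7 kHz.
32.35 kHz mod fs = 9.75 kHz.
9.75 kHz > fs/2 = 5.65 kHz, folds to fs − 9.75 kHz = 1.55 kHz.
24.15 kHz mod fs = 1.55 kHz.
1.55 kHz ≤ fs/2 = 5.65 kHz, appears at 1.55 kHz.
18.85 kHz mod fs = 7.55 kHz.
7.55 kHz > fs/2 = 5.65 kHz, folds to fs − 7.55 kHz = 3.75 kHz.
40.65 kHz mod fs = 6.75 kHz.
6.75 kHz > fs/2 = 5.65 kHz, folds to fs − 6.75 kHz = 4.55 kHz.
24.15 kHz and 32.35 kHz both map to 1.55 kHz.

24.15 kHz, 32.35 kHz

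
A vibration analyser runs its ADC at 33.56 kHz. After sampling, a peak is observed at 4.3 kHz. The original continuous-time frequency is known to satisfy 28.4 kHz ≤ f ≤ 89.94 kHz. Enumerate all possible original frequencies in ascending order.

29.26 kHz, 37.86 kHz, 62.82 kHz, 71.42 kHz

Frequencies that alias to 4.3 kHz are k·fs ± 4.3 kHz for integer k ≥ 0.
k=0: 4.3 kHz.
k=1: 29.26 kHz, 37.86 kHz.
k=2: 62.82 kHz, 71.42 kHz.
k=3: 96.38 kHz, 104.98 kHz.
Within [28.4 kHz, 89.94 kHz]: 29.26 kHz, 37.86 kHz, 62.82 kHz, 71.42 kHz.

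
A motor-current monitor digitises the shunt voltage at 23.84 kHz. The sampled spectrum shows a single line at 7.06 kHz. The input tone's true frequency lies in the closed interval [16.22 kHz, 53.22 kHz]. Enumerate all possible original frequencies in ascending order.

Frequencies that alias to 7.06 kHz are k·fs ± 7.06 kHz for integer k ≥ 0.
k=0: 7.06 kHz.
k=1: 16.78 kHz, 30.9 kHz.
k=2: 40.62 kHz, 54.74 kHz.
k=3: 64.46 kHz, 78.58 kHz.
Within [16.22 kHz, 53.22 kHz]: 16.78 kHz, 30.9 kHz, 40.62 kHz.

16.78 kHz, 30.9 kHz, 40.62 kHz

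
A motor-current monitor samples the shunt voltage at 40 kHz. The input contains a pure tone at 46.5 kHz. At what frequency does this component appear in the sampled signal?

46.5 kHz mod fs = 6.5 kHz.
6.5 kHz ≤ fs/2 = 20 kHz, appears at 6.5 kHz.

6.5 kHz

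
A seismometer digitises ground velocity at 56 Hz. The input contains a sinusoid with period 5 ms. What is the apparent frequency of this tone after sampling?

T = 5 ms → f = 1/T = 200 Hz.
200 Hz mod fs = 32 Hz.
32 Hz > fs/2 = 28 Hz, folds to fs − 32 Hz = 24 Hz.

24 Hz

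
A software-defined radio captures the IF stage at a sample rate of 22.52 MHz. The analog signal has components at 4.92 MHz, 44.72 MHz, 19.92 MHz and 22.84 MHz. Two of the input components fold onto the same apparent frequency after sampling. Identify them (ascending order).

22.84 MHz, 44.72 MHz

fs/2 = 11.26 MHz.
4.92 MHz ≤ fs/2 = 11.26 MHz, passes unchanged.
44.72 MHz mod fs = 22.2 MHz.
22.2 MHz > fs/2 = 11.26 MHz, folds to fs − 22.2 MHz = 0.32 MHz.
19.92 MHz > fs/2 = 11.26 MHz, folds to fs − 19.92 MHz = 2.6 MHz.
22.84 MHz mod fs = 0.32 MHz.
0.32 MHz ≤ fs/2 = 11.26 MHz, appears at 0.32 MHz.
22.84 MHz and 44.72 MHz both map to 0.32 MHz.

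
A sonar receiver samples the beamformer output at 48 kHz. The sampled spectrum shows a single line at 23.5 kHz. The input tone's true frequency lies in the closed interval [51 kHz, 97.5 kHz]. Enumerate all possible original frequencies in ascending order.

71.5 kHz, 72.5 kHz

Frequencies that alias to 23.5 kHz are k·fs ± 23.5 kHz for integer k ≥ 0.
k=0: 23.5 kHz.
k=1: 24.5 kHz, 71.5 kHz.
k=2: 72.5 kHz, 119.5 kHz.
k=3: 120.5 kHz, 167.5 kHz.
Within [51 kHz, 97.5 kHz]: 71.5 kHz, 72.5 kHz.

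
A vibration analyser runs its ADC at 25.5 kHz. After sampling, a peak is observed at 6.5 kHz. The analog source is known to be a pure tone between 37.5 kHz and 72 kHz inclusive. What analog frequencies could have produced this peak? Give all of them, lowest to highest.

44.5 kHz, 57.5 kHz, 70 kHz

Frequencies that alias to 6.5 kHz are k·fs ± 6.5 kHz for integer k ≥ 0.
k=0: 6.5 kHz.
k=1: 19 kHz, 32 kHz.
k=2: 44.5 kHz, 57.5 kHz.
k=3: 70 kHz, 83 kHz.
k=4: 95.5 kHz, 108.5 kHz.
Within [37.5 kHz, 72 kHz]: 44.5 kHz, 57.5 kHz, 70 kHz.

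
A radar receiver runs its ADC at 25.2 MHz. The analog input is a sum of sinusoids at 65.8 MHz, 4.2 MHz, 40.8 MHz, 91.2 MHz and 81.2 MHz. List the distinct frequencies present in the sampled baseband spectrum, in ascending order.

fs/2 = 12.6 MHz.
65.8 MHz mod fs = 15.4 MHz.
15.4 MHz > fs/2 = 12.6 MHz, folds to fs − 15.4 MHz = 9.8 MHz.
4.2 MHz ≤ fs/2 = 12.6 MHz, passes unchanged.
40.8 MHz mod fs = 15.6 MHz.
15.6 MHz > fs/2 = 12.6 MHz, folds to fs − 15.6 MHz = 9.6 MHz.
91.2 MHz mod fs = 15.6 MHz.
15.6 MHz > fs/2 = 12.6 MHz, folds to fs − 15.6 MHz = 9.6 MHz.
81.2 MHz mod fs = 5.6 MHz.
5.6 MHz ≤ fs/2 = 12.6 MHz, appears at 5.6 MHz.
Distinct values: {4.2 MHz, 5.6 MHz, 9.6 MHz, 9.8 MHz}.

4.2 MHz, 5.6 MHz, 9.6 MHz, 9.8 MHz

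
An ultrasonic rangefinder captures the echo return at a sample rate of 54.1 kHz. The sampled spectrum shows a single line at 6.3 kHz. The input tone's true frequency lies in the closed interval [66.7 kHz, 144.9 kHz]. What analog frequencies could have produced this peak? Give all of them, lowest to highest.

101.9 kHz, 114.5 kHz

Frequencies that alias to 6.3 kHz are k·fs ± 6.3 kHz for integer k ≥ 0.
k=0: 6.3 kHz.
k=1: 47.8 kHz, 60.4 kHz.
k=2: 101.9 kHz, 114.5 kHz.
k=3: 156 kHz, 168.6 kHz.
Within [66.7 kHz, 144.9 kHz]: 101.9 kHz, 114.5 kHz.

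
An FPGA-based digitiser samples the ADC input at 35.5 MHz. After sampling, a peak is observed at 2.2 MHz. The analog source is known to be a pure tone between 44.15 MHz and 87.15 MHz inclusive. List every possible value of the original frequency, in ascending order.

Frequencies that alias to 2.2 MHz are k·fs ± 2.2 MHz for integer k ≥ 0.
k=0: 2.2 MHz.
k=1: 33.3 MHz, 37.7 MHz.
k=2: 68.8 MHz, 73.2 MHz.
k=3: 104.3 MHz, 108.7 MHz.
Within [44.15 MHz, 87.15 MHz]: 68.8 MHz, 73.2 MHz.

68.8 MHz, 73.2 MHz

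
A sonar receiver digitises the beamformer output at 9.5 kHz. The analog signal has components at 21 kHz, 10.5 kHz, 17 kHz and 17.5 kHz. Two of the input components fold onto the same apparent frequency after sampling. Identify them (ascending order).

17 kHz, 21 kHz

fs/2 = 4.75 kHz.
21 kHz mod fs = 2 kHz.
2 kHz ≤ fs/2 = 4.75 kHz, appears at 2 kHz.
10.5 kHz mod fs = 1 kHz.
1 kHz ≤ fs/2 = 4.75 kHz, appears at 1 kHz.
17 kHz mod fs = 7.5 kHz.
7.5 kHz > fs/2 = 4.75 kHz, folds to fs − 7.5 kHz = 2 kHz.
17.5 kHz mod fs = 8 kHz.
8 kHz > fs/2 = 4.75 kHz, folds to fs − 8 kHz = 1.5 kHz.
17 kHz and 21 kHz both map to 2 kHz.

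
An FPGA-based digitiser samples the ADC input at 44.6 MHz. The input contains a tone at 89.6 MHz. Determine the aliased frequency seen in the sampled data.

0.4 MHz

89.6 MHz mod fs = 0.4 MHz.
0.4 MHz ≤ fs/2 = 22.3 MHz, appears at 0.4 MHz.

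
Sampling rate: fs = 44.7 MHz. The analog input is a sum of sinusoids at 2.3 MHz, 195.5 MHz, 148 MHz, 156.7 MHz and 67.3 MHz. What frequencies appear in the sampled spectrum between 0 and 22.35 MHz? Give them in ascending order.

fs/2 = 22.35 MHz.
2.3 MHz ≤ fs/2 = 22.35 MHz, passes unchanged.
195.5 MHz mod fs = 16.7 MHz.
16.7 MHz ≤ fs/2 = 22.35 MHz, appears at 16.7 MHz.
148 MHz mod fs = 13.9 MHz.
13.9 MHz ≤ fs/2 = 22.35 MHz, appears at 13.9 MHz.
156.7 MHz mod fs = 22.6 MHz.
22.6 MHz > fs/2 = 22.35 MHz, folds to fs − 22.6 MHz = 22.1 MHz.
67.3 MHz mod fs = 22.6 MHz.
22.6 MHz > fs/2 = 22.35 MHz, folds to fs − 22.6 MHz = 22.1 MHz.
Distinct values: {2.3 MHz, 13.9 MHz, 16.7 MHz, 22.1 MHz}.

2.3 MHz, 13.9 MHz, 16.7 MHz, 22.1 MHz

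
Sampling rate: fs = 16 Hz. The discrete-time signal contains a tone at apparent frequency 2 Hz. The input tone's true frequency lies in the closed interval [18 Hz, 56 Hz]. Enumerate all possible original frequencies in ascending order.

18 Hz, 30 Hz, 34 Hz, 46 Hz, 50 Hz

Frequencies that alias to 2 Hz are k·fs ± 2 Hz for integer k ≥ 0.
k=0: 2 Hz.
k=1: 14 Hz, 18 Hz.
k=2: 30 Hz, 34 Hz.
k=3: 46 Hz, 50 Hz.
k=4: 62 Hz, 66 Hz.
Within [18 Hz, 56 Hz]: 18 Hz, 30 Hz, 34 Hz, 46 Hz, 50 Hz.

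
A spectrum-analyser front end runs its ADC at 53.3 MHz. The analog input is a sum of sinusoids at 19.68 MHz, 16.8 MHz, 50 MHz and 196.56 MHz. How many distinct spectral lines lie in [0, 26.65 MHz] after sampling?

4

fs/2 = 26.65 MHz.
19.68 MHz ≤ fs/2 = 26.65 MHz, passes unchanged.
16.8 MHz ≤ fs/2 = 26.65 MHz, passes unchanged.
50 MHz > fs/2 = 26.65 MHz, folds to fs − 50 MHz = 3.3 MHz.
196.56 MHz mod fs = 36.66 MHz.
36.66 MHz > fs/2 = 26.65 MHz, folds to fs − 36.66 MHz = 16.64 MHz.
Distinct values: {3.3 MHz, 16.64 MHz, 16.8 MHz, 19.68 MHz} → 4.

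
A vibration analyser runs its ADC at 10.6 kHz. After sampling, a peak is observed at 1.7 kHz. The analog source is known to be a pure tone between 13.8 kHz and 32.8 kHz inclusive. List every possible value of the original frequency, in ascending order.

Frequencies that alias to 1.7 kHz are k·fs ± 1.7 kHz for integer k ≥ 0.
k=0: 1.7 kHz.
k=1: 8.9 kHz, 12.3 kHz.
k=2: 19.5 kHz, 22.9 kHz.
k=3: 30.1 kHz, 33.5 kHz.
k=4: 40.7 kHz, 44.1 kHz.
Within [13.8 kHz, 32.8 kHz]: 19.5 kHz, 22.9 kHz, 30.1 kHz.

19.5 kHz, 22.9 kHz, 30.1 kHz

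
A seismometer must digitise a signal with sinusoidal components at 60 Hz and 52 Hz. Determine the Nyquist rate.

120 Hz

Highest-frequency component: 60 Hz.
Nyquist rate = 2 × 60 Hz = 120 Hz.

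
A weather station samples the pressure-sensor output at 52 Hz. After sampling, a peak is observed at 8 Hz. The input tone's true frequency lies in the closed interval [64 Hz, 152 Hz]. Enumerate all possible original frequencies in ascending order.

96 Hz, 112 Hz, 148 Hz

Frequencies that alias to 8 Hz are k·fs ± 8 Hz for integer k ≥ 0.
k=0: 8 Hz.
k=1: 44 Hz, 60 Hz.
k=2: 96 Hz, 112 Hz.
k=3: 148 Hz, 164 Hz.
k=4: 200 Hz, 216 Hz.
Within [64 Hz, 152 Hz]: 96 Hz, 112 Hz, 148 Hz.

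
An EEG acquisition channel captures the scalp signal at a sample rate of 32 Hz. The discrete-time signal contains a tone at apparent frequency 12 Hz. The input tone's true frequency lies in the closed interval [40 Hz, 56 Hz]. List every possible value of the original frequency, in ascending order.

44 Hz, 52 Hz

Frequencies that alias to 12 Hz are k·fs ± 12 Hz for integer k ≥ 0.
k=0: 12 Hz.
k=1: 20 Hz, 44 Hz.
k=2: 52 Hz, 76 Hz.
k=3: 84 Hz, 108 Hz.
Within [40 Hz, 56 Hz]: 44 Hz, 52 Hz.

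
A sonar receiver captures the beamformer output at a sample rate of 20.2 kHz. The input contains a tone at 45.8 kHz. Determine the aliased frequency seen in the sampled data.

5.4 kHz

45.8 kHz mod fs = 5.4 kHz.
5.4 kHz ≤ fs/2 = 10.1 kHz, appears at 5.4 kHz.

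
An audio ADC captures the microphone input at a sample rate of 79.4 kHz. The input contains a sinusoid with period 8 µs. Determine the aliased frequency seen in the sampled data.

33.8 kHz

T = 8 µs → f = 1/T = 125 kHz.
125 kHz mod fs = 45.6 kHz.
45.6 kHz > fs/2 = 39.7 kHz, folds to fs − 45.6 kHz = 33.8 kHz.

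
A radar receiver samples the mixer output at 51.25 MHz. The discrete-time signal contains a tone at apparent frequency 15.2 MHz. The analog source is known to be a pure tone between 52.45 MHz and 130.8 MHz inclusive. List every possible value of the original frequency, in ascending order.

66.45 MHz, 87.3 MHz, 117.7 MHz

Frequencies that alias to 15.2 MHz are k·fs ± 15.2 MHz for integer k ≥ 0.
k=0: 15.2 MHz.
k=1: 36.05 MHz, 66.45 MHz.
k=2: 87.3 MHz, 117.7 MHz.
k=3: 138.55 MHz, 168.95 MHz.
Within [52.45 MHz, 130.8 MHz]: 66.45 MHz, 87.3 MHz, 117.7 MHz.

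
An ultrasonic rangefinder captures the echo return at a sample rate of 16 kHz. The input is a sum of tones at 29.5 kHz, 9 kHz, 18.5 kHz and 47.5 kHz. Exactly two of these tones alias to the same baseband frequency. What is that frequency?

fs/2 = 8 kHz.
29.5 kHz mod fs = 13.5 kHz.
13.5 kHz > fs/2 = 8 kHz, folds to fs − 13.5 kHz = 2.5 kHz.
9 kHz > fs/2 = 8 kHz, folds to fs − 9 kHz = 7 kHz.
18.5 kHz mod fs = 2.5 kHz.
2.5 kHz ≤ fs/2 = 8 kHz, appears at 2.5 kHz.
47.5 kHz mod fs = 15.5 kHz.
15.5 kHz > fs/2 = 8 kHz, folds to fs − 15.5 kHz = 0.5 kHz.
18.5 kHz and 29.5 kHz both map to 2.5 kHz.

2.5 kHz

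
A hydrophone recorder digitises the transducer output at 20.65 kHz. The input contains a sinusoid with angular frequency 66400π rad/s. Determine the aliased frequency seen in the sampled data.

8.1 kHz

ω = 66400π rad/s → f = ω/(2π) = 33200 Hz = 33.2 kHz.
33.2 kHz mod fs = 12.55 kHz.
12.55 kHz > fs/2 = 10.325 kHz, folds to fs − 12.55 kHz = 8.1 kHz.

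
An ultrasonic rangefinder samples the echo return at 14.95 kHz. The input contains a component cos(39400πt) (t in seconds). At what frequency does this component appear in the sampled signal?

ω = 39400π rad/s → f = ω/(2π) = 19700 Hz = 19.7 kHz.
19.7 kHz mod fs = 4.75 kHz.
4.75 kHz ≤ fs/2 = 7.475 kHz, appears at 4.75 kHz.

4.75 kHz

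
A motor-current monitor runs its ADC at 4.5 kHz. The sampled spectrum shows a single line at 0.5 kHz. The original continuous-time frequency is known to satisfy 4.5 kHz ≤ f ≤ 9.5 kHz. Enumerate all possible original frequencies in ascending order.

5 kHz, 8.5 kHz, 9.5 kHz

Frequencies that alias to 0.5 kHz are k·fs ± 0.5 kHz for integer k ≥ 0.
k=0: 0.5 kHz.
k=1: 4 kHz, 5 kHz.
k=2: 8.5 kHz, 9.5 kHz.
k=3: 13 kHz, 14 kHz.
Within [4.5 kHz, 9.5 kHz]: 5 kHz, 8.5 kHz, 9.5 kHz.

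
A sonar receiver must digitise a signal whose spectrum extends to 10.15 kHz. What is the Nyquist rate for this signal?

20.3 kHz

Nyquist rate = 2 × 10.15 kHz = 20.3 kHz.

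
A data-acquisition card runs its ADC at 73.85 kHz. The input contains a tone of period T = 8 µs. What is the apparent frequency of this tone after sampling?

T = 8 µs → f = 1/T = 125 kHz.
125 kHz mod fs = 51.15 kHz.
51.15 kHz > fs/2 = 36.925 kHz, folds to fs − 51.15 kHz = 22.7 kHz.

22.7 kHz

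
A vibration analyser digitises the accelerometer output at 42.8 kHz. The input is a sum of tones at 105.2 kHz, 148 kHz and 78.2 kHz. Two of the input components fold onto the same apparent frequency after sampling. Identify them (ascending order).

105.2 kHz, 148 kHz

fs/2 = 21.4 kHz.
105.2 kHz mod fs = 19.6 kHz.
19.6 kHz ≤ fs/2 = 21.4 kHz, appears at 19.6 kHz.
148 kHz mod fs = 19.6 kHz.
19.6 kHz ≤ fs/2 = 21.4 kHz, appears at 19.6 kHz.
78.2 kHz mod fs = 35.4 kHz.
35.4 kHz > fs/2 = 21.4 kHz, folds to fs − 35.4 kHz = 7.4 kHz.
105.2 kHz and 148 kHz both map to 19.6 kHz.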